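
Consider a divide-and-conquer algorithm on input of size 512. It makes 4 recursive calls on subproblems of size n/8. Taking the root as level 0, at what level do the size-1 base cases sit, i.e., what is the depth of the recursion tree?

For divide and conquer with division factor 8:

Problem sizes at each level:
Level 0: 512
Level 1: 64
Level 2: 8
Level 3: 1

The root is level 0 and the size-1 base case is level 3 (the tree spans levels 0 through 3, i.e. 4 levels counting the root), so the depth is the number of divisions: log_8(512) = 3

The recursion tree depth is log_8(512) = 3. At each level, the problem size is divided by 8, so it takes 3 divisions to reduce to a base case of size 1. The algorithm makes 4 recursive calls at each level.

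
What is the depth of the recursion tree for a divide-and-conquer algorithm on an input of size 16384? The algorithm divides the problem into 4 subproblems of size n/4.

For divide and conquer with division factor 4:

Problem sizes at each level:
Level 0: 16384
Level 1: 4096
Level 2: 1024
Level 3: 256
Level 4: 64
Level 5: 16
Level 6: 4
Level 7: 1

The root is level 0 and the size-1 base case is level 7 (the tree spans levels 0 through 7, i.e. 8 levels counting the root), so the depth is the number of divisions: log_4(16384) = 7

The recursion tree depth is log_4(16384) = 7. At each level, the problem size is divided by 4, so it takes 7 divisions to reduce to a base case of size 1. The algorithm makes 4 recursive calls at each level.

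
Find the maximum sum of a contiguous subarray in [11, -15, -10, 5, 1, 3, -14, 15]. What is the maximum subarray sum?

Using Kadane's algorithm on [11, -15, -10, 5, 1, 3, -14, 15]:

Scanning through the array:
Position 1 (value -15): max_ending_here = -4, max_so_far = 11
Position 2 (value -10): max_ending_here = -10, max_so_far = 11
Position 3 (value 5): max_ending_here = 5, max_so_far = 11
Position 4 (value 1): max_ending_here = 6, max_so_far = 11
Position 5 (value 3): max_ending_here = 9, max_so_far = 11
Position 6 (value -14): max_ending_here = -5, max_so_far = 11
Position 7 (value 15): max_ending_here = 15, max_so_far = 15

Maximum subarray: [15]
Maximum sum: 15

The maximum subarray is [15] with sum 15. This subarray runs from index 7 to index 7.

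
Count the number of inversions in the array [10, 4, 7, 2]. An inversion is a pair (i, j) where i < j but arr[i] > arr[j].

Finding inversions in [10, 4, 7, 2]:

(0, 1): arr[0]=10 > arr[1]=4
(0, 2): arr[0]=10 > arr[2]=7
(0, 3): arr[0]=10 > arr[3]=2
(1, 3): arr[1]=4 > arr[3]=2
(2, 3): arr[2]=7 > arr[3]=2

Total inversions: 5

The array has 5 inversion(s): (0,1), (0,2), (0,3), (1,3), (2,3). Each pair (i,j) satisfies i < j and arr[i] > arr[j].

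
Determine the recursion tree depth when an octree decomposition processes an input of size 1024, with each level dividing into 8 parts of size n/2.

For divide and conquer with division factor 2:

Problem sizes at each level:
Level 0: 1024
Level 1: 512
Level 2: 256
Level 3: 128
Level 4: 64
Level 5: 32
Level 6: 16
Level 7: 8
Level 8: 4
Level 9: 2
Level 10: 1

The root is level 0 and the size-1 base case is level 10 (the tree spans levels 0 through 10, i.e. 11 levels counting the root), so the depth is the number of divisions: log_2(1024) = 10

The recursion tree depth is log_2(1024) = 10. At each level, the problem size is divided by 2, so it takes 10 divisions to reduce to a base case of size 1. The algorithm makes 8 recursive calls at each level.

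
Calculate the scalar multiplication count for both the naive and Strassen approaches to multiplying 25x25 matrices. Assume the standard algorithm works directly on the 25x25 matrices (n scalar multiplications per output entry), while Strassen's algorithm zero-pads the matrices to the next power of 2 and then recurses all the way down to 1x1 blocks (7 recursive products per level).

Matrix multiplication for 25x25 matrices:

Strassen's algorithm requires power-of-2 dimensions. Pad 25x25 to 32x32 (next power of 2).

Standard algorithm: 25^3 = 15625 multiplications
Strassen's algorithm: 7^(log2(32)) = 7^5 = 16807 multiplications
Difference: 15625 - 16807 = -1182 (Strassen uses MORE here due to padding overhead — for small or just-over-power-of-2 n, padding can outweigh the per-level savings)

Standard: 15625 multiplications (25^3). Strassen: 16807 multiplications (7^5, after padding to 32x32). Strassen reduces 8 recursive multiplications to 7 at each level.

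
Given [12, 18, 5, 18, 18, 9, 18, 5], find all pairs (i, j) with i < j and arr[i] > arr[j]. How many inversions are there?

Finding inversions in [12, 18, 5, 18, 18, 9, 18, 5]:

(0, 2): arr[0]=12 > arr[2]=5
(0, 5): arr[0]=12 > arr[5]=9
(0, 7): arr[0]=12 > arr[7]=5
(1, 2): arr[1]=18 > arr[2]=5
(1, 5): arr[1]=18 > arr[5]=9
(1, 7): arr[1]=18 > arr[7]=5
(3, 5): arr[3]=18 > arr[5]=9
(3, 7): arr[3]=18 > arr[7]=5
(4, 5): arr[4]=18 > arr[5]=9
(4, 7): arr[4]=18 > arr[7]=5
(5, 7): arr[5]=9 > arr[7]=5
(6, 7): arr[6]=18 > arr[7]=5

Total inversions: 12

The array has 12 inversion(s): (0,2), (0,5), (0,7), (1,2), (1,5), (1,7), (3,5), (3,7), (4,5), (4,7), (5,7), (6,7). Each pair (i,j) satisfies i < j and arr[i] > arr[j].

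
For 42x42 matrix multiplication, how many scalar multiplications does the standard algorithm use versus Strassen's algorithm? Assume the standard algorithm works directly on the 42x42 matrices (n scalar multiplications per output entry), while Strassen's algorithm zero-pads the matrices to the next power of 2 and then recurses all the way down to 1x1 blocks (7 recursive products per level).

Matrix multiplication for 42x42 matrices:

Strassen's algorithm requires power-of-2 dimensions. Pad 42x42 to 64x64 (next power of 2).

Standard algorithm: 42^3 = 74088 multiplications
Strassen's algorithm: 7^(log2(64)) = 7^6 = 117649 multiplications
Difference: 74088 - 117649 = -43561 (Strassen uses MORE here due to padding overhead — for small or just-over-power-of-2 n, padding can outweigh the per-level savings)

Standard: 74088 multiplications (42^3). Strassen: 117649 multiplications (7^6, after padding to 64x64). Strassen reduces 8 recursive multiplications to 7 at each level.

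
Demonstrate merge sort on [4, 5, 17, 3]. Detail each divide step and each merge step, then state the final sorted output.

Merge sort trace:

Split: [4, 5, 17, 3] -> [4, 5] and [17, 3]
  Split: [4, 5] -> [4] and [5]
  Merge: [4] + [5] -> [4, 5]
  Split: [17, 3] -> [17] and [3]
  Merge: [17] + [3] -> [3, 17]
Merge: [4, 5] + [3, 17] -> [3, 4, 5, 17]

Final sorted array: [3, 4, 5, 17]

The merge sort proceeds by recursively splitting the array and merging sorted halves.
After all merges, the sorted array is [3, 4, 5, 17].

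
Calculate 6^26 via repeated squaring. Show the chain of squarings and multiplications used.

Computing 6^26 by squaring (build up from 6^1; each line after the first costs one multiplication):

6^1 = 6
6^2 = (6^1)^2 = 6^2 = 36
6^3 = 6 * 6^2 = 6 * 36 = 216
6^6 = (6^3)^2 = 216^2 = 46656
6^12 = (6^6)^2 = 46656^2 = 2176782336
6^13 = 6 * 6^12 = 6 * 2176782336 = 13060694016
6^26 = (6^13)^2 = 13060694016^2 = 170581728179578208256

Result: 170581728179578208256
Multiplications needed: 6 (6 lines after 6^1)

6^26 = 170581728179578208256. Using exponentiation by squaring, this requires 6 multiplications. The key idea: if the exponent is even, square the half-power; if odd, multiply by the base once.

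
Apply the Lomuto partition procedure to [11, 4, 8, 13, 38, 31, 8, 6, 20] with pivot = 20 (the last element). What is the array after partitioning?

Lomuto partition with pivot = 20:

Initial array: [11, 4, 8, 13, 38, 31, 8, 6, 20]

arr[0]=11 <= 20: swap with position 0, array becomes [11, 4, 8, 13, 38, 31, 8, 6, 20]
arr[1]=4 <= 20: swap with position 1, array becomes [11, 4, 8, 13, 38, 31, 8, 6, 20]
arr[2]=8 <= 20: swap with position 2, array becomes [11, 4, 8, 13, 38, 31, 8, 6, 20]
arr[3]=13 <= 20: swap with position 3, array becomes [11, 4, 8, 13, 38, 31, 8, 6, 20]
arr[4]=38 > 20: no swap
arr[5]=31 > 20: no swap
arr[6]=8 <= 20: swap with position 4, array becomes [11, 4, 8, 13, 8, 31, 38, 6, 20]
arr[7]=6 <= 20: swap with position 5, array becomes [11, 4, 8, 13, 8, 6, 38, 31, 20]

Place pivot at position 6: [11, 4, 8, 13, 8, 6, 20, 31, 38]
Pivot position: 6

After partitioning with pivot 20, the array becomes [11, 4, 8, 13, 8, 6, 20, 31, 38]. The pivot is placed at index 6. All elements to the left of the pivot are <= 20, and all elements to the right are > 20.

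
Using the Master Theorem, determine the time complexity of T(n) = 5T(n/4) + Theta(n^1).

Master Theorem for T(n) = 5T(n/4) + O(n^1):

a = 5, b = 4, c = 1
log_b(a) = log_4(5) = 1.1610

Case 1: c = 1 < log_4(5) = 1.1610
T(n) = O(n^(log_4 5))

For T(n) = 5T(n/4) + O(n^1): log_4(5) = 1.1610. This is Case 1 of the Master Theorem (c < log_b(a), work dominated by leaves), giving O(n^(log_4 5)).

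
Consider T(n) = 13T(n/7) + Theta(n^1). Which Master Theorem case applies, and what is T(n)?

Master Theorem for T(n) = 13T(n/7) + O(n^1):

a = 13, b = 7, c = 1
log_b(a) = log_7(13) = 1.3181

Case 1: c = 1 < log_7(13) = 1.3181
T(n) = O(n^(log_7 13))

For T(n) = 13T(n/7) + O(n^1): log_7(13) = 1.3181. This is Case 1 of the Master Theorem (c < log_b(a), work dominated by leaves), giving O(n^(log_7 13)).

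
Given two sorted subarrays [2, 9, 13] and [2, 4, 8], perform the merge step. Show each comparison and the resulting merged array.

Merging process:

Compare 2 vs 2: take 2 from left. Merged: [2]
Compare 9 vs 2: take 2 from right. Merged: [2, 2]
Compare 9 vs 4: take 4 from right. Merged: [2, 2, 4]
Compare 9 vs 8: take 8 from right. Merged: [2, 2, 4, 8]
Append remaining from left: [9, 13]. Merged: [2, 2, 4, 8, 9, 13]

Final merged array: [2, 2, 4, 8, 9, 13]
Total comparisons: 4

The merged array is [2, 2, 4, 8, 9, 13], requiring 4 comparisons. The merge step runs in O(n) time where n is the total number of elements.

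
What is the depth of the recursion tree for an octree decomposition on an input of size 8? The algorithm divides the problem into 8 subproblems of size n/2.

For divide and conquer with division factor 2:

Problem sizes at each level:
Level 0: 8
Level 1: 4
Level 2: 2
Level 3: 1

The root is level 0 and the size-1 base case is level 3 (the tree spans levels 0 through 3, i.e. 4 levels counting the root), so the depth is the number of divisions: log_2(8) = 3

The recursion tree depth is log_2(8) = 3. At each level, the problem size is divided by 2, so it takes 3 divisions to reduce to a base case of size 1. The algorithm makes 8 recursive calls at each level.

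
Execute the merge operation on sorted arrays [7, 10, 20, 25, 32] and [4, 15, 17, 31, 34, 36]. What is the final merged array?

Merging process:

Compare 7 vs 4: take 4 from right. Merged: [4]
Compare 7 vs 15: take 7 from left. Merged: [4, 7]
Compare 10 vs 15: take 10 from left. Merged: [4, 7, 10]
Compare 20 vs 15: take 15 from right. Merged: [4, 7, 10, 15]
Compare 20 vs 17: take 17 from right. Merged: [4, 7, 10, 15, 17]
Compare 20 vs 31: take 20 from left. Merged: [4, 7, 10, 15, 17, 20]
Compare 25 vs 31: take 25 from left. Merged: [4, 7, 10, 15, 17, 20, 25]
Compare 32 vs 31: take 31 from right. Merged: [4, 7, 10, 15, 17, 20, 25, 31]
Compare 32 vs 34: take 32 from left. Merged: [4, 7, 10, 15, 17, 20, 25, 31, 32]
Append remaining from right: [34, 36]. Merged: [4, 7, 10, 15, 17, 20, 25, 31, 32, 34, 36]

Final merged array: [4, 7, 10, 15, 17, 20, 25, 31, 32, 34, 36]
Total comparisons: 9

The merged array is [4, 7, 10, 15, 17, 20, 25, 31, 32, 34, 36], requiring 9 comparisons. The merge step runs in O(n) time where n is the total number of elements.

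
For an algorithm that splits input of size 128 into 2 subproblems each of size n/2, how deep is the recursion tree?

For divide and conquer with division factor 2:

Problem sizes at each level:
Level 0: 128
Level 1: 64
Level 2: 32
Level 3: 16
Level 4: 8
Level 5: 4
Level 6: 2
Level 7: 1

The root is level 0 and the size-1 base case is level 7 (the tree spans levels 0 through 7, i.e. 8 levels counting the root), so the depth is the number of divisions: log_2(128) = 7

The recursion tree depth is log_2(128) = 7. At each level, the problem size is divided by 2, so it takes 7 divisions to reduce to a base case of size 1. The algorithm makes 2 recursive calls at each level.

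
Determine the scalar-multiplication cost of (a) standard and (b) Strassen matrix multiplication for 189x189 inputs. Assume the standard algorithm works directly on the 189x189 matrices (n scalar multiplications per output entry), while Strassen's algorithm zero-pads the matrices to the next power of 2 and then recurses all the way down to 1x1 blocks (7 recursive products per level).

Matrix multiplication for 189x189 matrices:

Strassen's algorithm requires power-of-2 dimensions. Pad 189x189 to 256x256 (next power of 2).

Standard algorithm: 189^3 = 6751269 multiplications
Strassen's algorithm: 7^(log2(256)) = 7^8 = 5764801 multiplications
Savings: 6751269 - 5764801 = 986468 multiplications

Standard: 6751269 multiplications (189^3). Strassen: 5764801 multiplications (7^8, after padding to 256x256). Strassen reduces 8 recursive multiplications to 7 at each level.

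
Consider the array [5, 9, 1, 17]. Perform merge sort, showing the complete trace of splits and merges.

Merge sort trace:

Split: [5, 9, 1, 17] -> [5, 9] and [1, 17]
  Split: [5, 9] -> [5] and [9]
  Merge: [5] + [9] -> [5, 9]
  Split: [1, 17] -> [1] and [17]
  Merge: [1] + [17] -> [1, 17]
Merge: [5, 9] + [1, 17] -> [1, 5, 9, 17]

Final sorted array: [1, 5, 9, 17]

The merge sort proceeds by recursively splitting the array and merging sorted halves.
After all merges, the sorted array is [1, 5, 9, 17].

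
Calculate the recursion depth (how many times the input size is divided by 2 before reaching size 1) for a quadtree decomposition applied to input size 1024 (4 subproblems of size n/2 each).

For divide and conquer with division factor 2:

Problem sizes at each level:
Level 0: 1024
Level 1: 512
Level 2: 256
Level 3: 128
Level 4: 64
Level 5: 32
Level 6: 16
Level 7: 8
Level 8: 4
Level 9: 2
Level 10: 1

The root is level 0 and the size-1 base case is level 10 (the tree spans levels 0 through 10, i.e. 11 levels counting the root), so the depth is the number of divisions: log_2(1024) = 10

The recursion tree depth is log_2(1024) = 10. At each level, the problem size is divided by 2, so it takes 10 divisions to reduce to a base case of size 1. The algorithm makes 4 recursive calls at each level.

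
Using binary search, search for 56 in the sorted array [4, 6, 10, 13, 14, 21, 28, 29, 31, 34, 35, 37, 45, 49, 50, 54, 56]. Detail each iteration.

Binary search for 56 in [4, 6, 10, 13, 14, 21, 28, 29, 31, 34, 35, 37, 45, 49, 50, 54, 56]:

lo=0, hi=16, mid=8, arr[mid]=31 -> 31 < 56, search right half
lo=9, hi=16, mid=12, arr[mid]=45 -> 45 < 56, search right half
lo=13, hi=16, mid=14, arr[mid]=50 -> 50 < 56, search right half
lo=15, hi=16, mid=15, arr[mid]=54 -> 54 < 56, search right half
lo=16, hi=16, mid=16, arr[mid]=56 -> Found target at index 16!

Binary search finds 56 at index 16 after 5 comparisons. The search repeatedly halves the search space by comparing with the middle element.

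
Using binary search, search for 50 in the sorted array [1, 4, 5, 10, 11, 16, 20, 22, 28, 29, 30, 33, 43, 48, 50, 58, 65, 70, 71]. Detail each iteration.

Binary search for 50 in [1, 4, 5, 10, 11, 16, 20, 22, 28, 29, 30, 33, 43, 48, 50, 58, 65, 70, 71]:

lo=0, hi=18, mid=9, arr[mid]=29 -> 29 < 50, search right half
lo=10, hi=18, mid=14, arr[mid]=50 -> Found target at index 14!

Binary search finds 50 at index 14 after 2 comparisons. The search repeatedly halves the search space by comparing with the middle element.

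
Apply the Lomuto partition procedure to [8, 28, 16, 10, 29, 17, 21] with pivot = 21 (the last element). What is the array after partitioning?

Lomuto partition with pivot = 21:

Initial array: [8, 28, 16, 10, 29, 17, 21]

arr[0]=8 <= 21: swap with position 0, array becomes [8, 28, 16, 10, 29, 17, 21]
arr[1]=28 > 21: no swap
arr[2]=16 <= 21: swap with position 1, array becomes [8, 16, 28, 10, 29, 17, 21]
arr[3]=10 <= 21: swap with position 2, array becomes [8, 16, 10, 28, 29, 17, 21]
arr[4]=29 > 21: no swap
arr[5]=17 <= 21: swap with position 3, array becomes [8, 16, 10, 17, 29, 28, 21]

Place pivot at position 4: [8, 16, 10, 17, 21, 28, 29]
Pivot position: 4

After partitioning with pivot 21, the array becomes [8, 16, 10, 17, 21, 28, 29]. The pivot is placed at index 4. All elements to the left of the pivot are <= 21, and all elements to the right are > 21.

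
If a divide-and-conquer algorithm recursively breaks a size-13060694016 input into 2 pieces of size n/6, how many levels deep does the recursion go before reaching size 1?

For divide and conquer with division factor 6:

Problem sizes at each level:
Level 0: 13060694016
Level 1: 2176782336
Level 2: 362797056
Level 3: 60466176
Level 4: 10077696
Level 5: 1679616
Level 6: 279936
Level 7: 46656
Level 8: 7776
Level 9: 1296
Level 10: 216
Level 11: 36
Level 12: 6
Level 13: 1

The root is level 0 and the size-1 base case is level 13 (the tree spans levels 0 through 13, i.e. 14 levels counting the root), so the depth is the number of divisions: log_6(13060694016) = 13

The recursion tree depth is log_6(13060694016) = 13. At each level, the problem size is divided by 6, so it takes 13 divisions to reduce to a base case of size 1. The algorithm makes 2 recursive calls at each level.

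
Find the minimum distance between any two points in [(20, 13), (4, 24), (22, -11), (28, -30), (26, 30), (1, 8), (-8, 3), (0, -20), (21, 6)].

Computing all pairwise distances among 9 points:

d((20, 13), (4, 24)) = 19.4165
d((20, 13), (22, -11)) = 24.0832
d((20, 13), (28, -30)) = 43.7379
d((20, 13), (26, 30)) = 18.0278
d((20, 13), (1, 8)) = 19.6469
d((20, 13), (-8, 3)) = 29.7321
d((20, 13), (0, -20)) = 38.5876
d((20, 13), (21, 6)) = 7.0711 <-- minimum
d((4, 24), (22, -11)) = 39.3573
d((4, 24), (28, -30)) = 59.0931
d((4, 24), (26, 30)) = 22.8035
d((4, 24), (1, 8)) = 16.2788
d((4, 24), (-8, 3)) = 24.1868
d((4, 24), (0, -20)) = 44.1814
d((4, 24), (21, 6)) = 24.7588
d((22, -11), (28, -30)) = 19.9249
d((22, -11), (26, 30)) = 41.1947
d((22, -11), (1, 8)) = 28.3196
d((22, -11), (-8, 3)) = 33.1059
d((22, -11), (0, -20)) = 23.7697
d((22, -11), (21, 6)) = 17.0294
d((28, -30), (26, 30)) = 60.0333
d((28, -30), (1, 8)) = 46.6154
d((28, -30), (-8, 3)) = 48.8365
d((28, -30), (0, -20)) = 29.7321
d((28, -30), (21, 6)) = 36.6742
d((26, 30), (1, 8)) = 33.3017
d((26, 30), (-8, 3)) = 43.4166
d((26, 30), (0, -20)) = 56.356
d((26, 30), (21, 6)) = 24.5153
d((1, 8), (-8, 3)) = 10.2956
d((1, 8), (0, -20)) = 28.0179
d((1, 8), (21, 6)) = 20.0998
d((-8, 3), (0, -20)) = 24.3516
d((-8, 3), (21, 6)) = 29.1548
d((0, -20), (21, 6)) = 33.4215

Closest pair: (20, 13) and (21, 6) with distance 7.0711

The closest pair is (20, 13) and (21, 6) with Euclidean distance 7.0711. For 9 points, brute-force pairwise comparison is shown above. For large n, the divide-and-conquer algorithm (sort by x, recurse on halves, check the dividing strip) achieves O(n log n).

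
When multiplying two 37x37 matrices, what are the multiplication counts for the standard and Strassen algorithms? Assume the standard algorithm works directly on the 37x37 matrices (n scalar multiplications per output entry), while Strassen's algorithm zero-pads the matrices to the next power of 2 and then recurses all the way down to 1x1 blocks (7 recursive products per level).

Matrix multiplication for 37x37 matrices:

Strassen's algorithm requires power-of-2 dimensions. Pad 37x37 to 64x64 (next power of 2).

Standard algorithm: 37^3 = 50653 multiplications
Strassen's algorithm: 7^(log2(64)) = 7^6 = 117649 multiplications
Difference: 50653 - 117649 = -66996 (Strassen uses MORE here due to padding overhead — for small or just-over-power-of-2 n, padding can outweigh the per-level savings)

Standard: 50653 multiplications (37^3). Strassen: 117649 multiplications (7^6, after padding to 64x64). Strassen reduces 8 recursive multiplications to 7 at each level.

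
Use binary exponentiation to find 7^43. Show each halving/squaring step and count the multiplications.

Computing 7^43 by squaring (build up from 7^1; each line after the first costs one multiplication):

7^1 = 7
7^2 = (7^1)^2 = 7^2 = 49
7^4 = (7^2)^2 = 49^2 = 2401
7^5 = 7 * 7^4 = 7 * 2401 = 16807
7^10 = (7^5)^2 = 16807^2 = 282475249
7^20 = (7^10)^2 = 282475249^2 = 79792266297612001
7^21 = 7 * 7^20 = 7 * 79792266297612001 = 558545864083284007
7^42 = (7^21)^2 = 558545864083284007^2 = 311973482284542371301330321821976049
7^43 = 7 * 7^42 = 7 * 311973482284542371301330321821976049 = 2183814375991796599109312252753832343

Result: 2183814375991796599109312252753832343
Multiplications needed: 8 (8 lines after 7^1)

7^43 = 2183814375991796599109312252753832343. Using exponentiation by squaring, this requires 8 multiplications. The key idea: if the exponent is even, square the half-power; if odd, multiply by the base once.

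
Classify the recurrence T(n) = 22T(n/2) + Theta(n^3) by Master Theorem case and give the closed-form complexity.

Master Theorem for T(n) = 22T(n/2) + O(n^3):

a = 22, b = 2, c = 3
log_b(a) = log_2(22) = 4.4594

Case 1: c = 3 < log_2(22) = 4.4594
T(n) = O(n^(log_2 22))

For T(n) = 22T(n/2) + O(n^3): log_2(22) = 4.4594. This is Case 1 of the Master Theorem (c < log_b(a), work dominated by leaves), giving O(n^(log_2 22)).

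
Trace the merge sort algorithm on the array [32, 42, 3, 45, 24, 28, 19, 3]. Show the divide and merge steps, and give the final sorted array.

Merge sort trace:

Split: [32, 42, 3, 45, 24, 28, 19, 3] -> [32, 42, 3, 45] and [24, 28, 19, 3]
  Split: [32, 42, 3, 45] -> [32, 42] and [3, 45]
    Split: [32, 42] -> [32] and [42]
    Merge: [32] + [42] -> [32, 42]
    Split: [3, 45] -> [3] and [45]
    Merge: [3] + [45] -> [3, 45]
  Merge: [32, 42] + [3, 45] -> [3, 32, 42, 45]
  Split: [24, 28, 19, 3] -> [24, 28] and [19, 3]
    Split: [24, 28] -> [24] and [28]
    Merge: [24] + [28] -> [24, 28]
    Split: [19, 3] -> [19] and [3]
    Merge: [19] + [3] -> [3, 19]
  Merge: [24, 28] + [3, 19] -> [3, 19, 24, 28]
Merge: [3, 32, 42, 45] + [3, 19, 24, 28] -> [3, 3, 19, 24, 28, 32, 42, 45]

Final sorted array: [3, 3, 19, 24, 28, 32, 42, 45]

The merge sort proceeds by recursively splitting the array and merging sorted halves.
After all merges, the sorted array is [3, 3, 19, 24, 28, 32, 42, 45].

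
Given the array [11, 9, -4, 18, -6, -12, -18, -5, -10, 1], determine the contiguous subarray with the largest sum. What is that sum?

Using Kadane's algorithm on [11, 9, -4, 18, -6, -12, -18, -5, -10, 1]:

Scanning through the array:
Position 1 (value 9): max_ending_here = 20, max_so_far = 20
Position 2 (value -4): max_ending_here = 16, max_so_far = 20
Position 3 (value 18): max_ending_here = 34, max_so_far = 34
Position 4 (value -6): max_ending_here = 28, max_so_far = 34
Position 5 (value -12): max_ending_here = 16, max_so_far = 34
Position 6 (value -18): max_ending_here = -2, max_so_far = 34
Position 7 (value -5): max_ending_here = -5, max_so_far = 34
Position 8 (value -10): max_ending_here = -10, max_so_far = 34
Position 9 (value 1): max_ending_here = 1, max_so_far = 34

Maximum subarray: [11, 9, -4, 18]
Maximum sum: 34

The maximum subarray is [11, 9, -4, 18] with sum 34. This subarray runs from index 0 to index 3.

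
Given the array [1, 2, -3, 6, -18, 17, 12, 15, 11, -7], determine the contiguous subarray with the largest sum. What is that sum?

Using Kadane's algorithm on [1, 2, -3, 6, -18, 17, 12, 15, 11, -7]:

Scanning through the array:
Position 1 (value 2): max_ending_here = 3, max_so_far = 3
Position 2 (value -3): max_ending_here = 0, max_so_far = 3
Position 3 (value 6): max_ending_here = 6, max_so_far = 6
Position 4 (value -18): max_ending_here = -12, max_so_far = 6
Position 5 (value 17): max_ending_here = 17, max_so_far = 17
Position 6 (value 12): max_ending_here = 29, max_so_far = 29
Position 7 (value 15): max_ending_here = 44, max_so_far = 44
Position 8 (value 11): max_ending_here = 55, max_so_far = 55
Position 9 (value -7): max_ending_here = 48, max_so_far = 55

Maximum subarray: [17, 12, 15, 11]
Maximum sum: 55

The maximum subarray is [17, 12, 15, 11] with sum 55. This subarray runs from index 5 to index 8.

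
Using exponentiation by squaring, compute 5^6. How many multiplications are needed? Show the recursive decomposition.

Computing 5^6 by squaring (build up from 5^1; each line after the first costs one multiplication):

5^1 = 5
5^2 = (5^1)^2 = 5^2 = 25
5^3 = 5 * 5^2 = 5 * 25 = 125
5^6 = (5^3)^2 = 125^2 = 15625

Result: 15625
Multiplications needed: 3 (3 lines after 5^1)

5^6 = 15625. Using exponentiation by squaring, this requires 3 multiplications. The key idea: if the exponent is even, square the half-power; if odd, multiply by the base once.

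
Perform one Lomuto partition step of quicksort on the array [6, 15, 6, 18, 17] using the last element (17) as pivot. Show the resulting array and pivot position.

Lomuto partition with pivot = 17:

Initial array: [6, 15, 6, 18, 17]

arr[0]=6 <= 17: swap with position 0, array becomes [6, 15, 6, 18, 17]
arr[1]=15 <= 17: swap with position 1, array becomes [6, 15, 6, 18, 17]
arr[2]=6 <= 17: swap with position 2, array becomes [6, 15, 6, 18, 17]
arr[3]=18 > 17: no swap

Place pivot at position 3: [6, 15, 6, 17, 18]
Pivot position: 3

After partitioning with pivot 17, the array becomes [6, 15, 6, 17, 18]. The pivot is placed at index 3. All elements to the left of the pivot are <= 17, and all elements to the right are > 17.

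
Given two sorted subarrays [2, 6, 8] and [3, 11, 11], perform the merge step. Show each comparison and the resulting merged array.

Merging process:

Compare 2 vs 3: take 2 from left. Merged: [2]
Compare 6 vs 3: take 3 from right. Merged: [2, 3]
Compare 6 vs 11: take 6 from left. Merged: [2, 3, 6]
Compare 8 vs 11: take 8 from left. Merged: [2, 3, 6, 8]
Append remaining from right: [11, 11]. Merged: [2, 3, 6, 8, 11, 11]

Final merged array: [2, 3, 6, 8, 11, 11]
Total comparisons: 4

The merged array is [2, 3, 6, 8, 11, 11], requiring 4 comparisons. The merge step runs in O(n) time where n is the total number of elements.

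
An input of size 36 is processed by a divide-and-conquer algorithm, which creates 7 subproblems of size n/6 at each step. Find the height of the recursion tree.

For divide and conquer with division factor 6:

Problem sizes at each level:
Level 0: 36
Level 1: 6
Level 2: 1

The root is level 0 and the size-1 base case is level 2 (the tree spans levels 0 through 2, i.e. 3 levels counting the root), so the depth is the number of divisions: log_6(36) = 2

The recursion tree depth is log_6(36) = 2. At each level, the problem size is divided by 6, so it takes 2 divisions to reduce to a base case of size 1. The algorithm makes 7 recursive calls at each level.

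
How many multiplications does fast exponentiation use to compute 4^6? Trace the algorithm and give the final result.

Computing 4^6 by squaring (build up from 4^1; each line after the first costs one multiplication):

4^1 = 4
4^2 = (4^1)^2 = 4^2 = 16
4^3 = 4 * 4^2 = 4 * 16 = 64
4^6 = (4^3)^2 = 64^2 = 4096

Result: 4096
Multiplications needed: 3 (3 lines after 4^1)

4^6 = 4096. Using exponentiation by squaring, this requires 3 multiplications. The key idea: if the exponent is even, square the half-power; if odd, multiply by the base once.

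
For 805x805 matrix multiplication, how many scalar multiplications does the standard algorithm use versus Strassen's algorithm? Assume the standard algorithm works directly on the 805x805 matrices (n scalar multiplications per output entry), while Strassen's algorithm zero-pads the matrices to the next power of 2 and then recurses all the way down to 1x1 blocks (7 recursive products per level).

Matrix multiplication for 805x805 matrices:

Strassen's algorithm requires power-of-2 dimensions. Pad 805x805 to 1024x1024 (next power of 2).

Standard algorithm: 805^3 = 521660125 multiplications
Strassen's algorithm: 7^(log2(1024)) = 7^10 = 282475249 multiplications
Savings: 521660125 - 282475249 = 239184876 multiplications

Standard: 521660125 multiplications (805^3). Strassen: 282475249 multiplications (7^10, after padding to 1024x1024). Strassen reduces 8 recursive multiplications to 7 at each level.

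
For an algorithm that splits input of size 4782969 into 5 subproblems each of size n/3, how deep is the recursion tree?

For divide and conquer with division factor 3:

Problem sizes at each level:
Level 0: 4782969
Level 1: 1594323
Level 2: 531441
Level 3: 177147
Level 4: 59049
Level 5: 19683
Level 6: 6561
Level 7: 2187
Level 8: 729
Level 9: 243
Level 10: 81
Level 11: 27
Level 12: 9
Level 13: 3
Level 14: 1

The root is level 0 and the size-1 base case is level 14 (the tree spans levels 0 through 14, i.e. 15 levels counting the root), so the depth is the number of divisions: log_3(4782969) = 14

The recursion tree depth is log_3(4782969) = 14. At each level, the problem size is divided by 3, so it takes 14 divisions to reduce to a base case of size 1. The algorithm makes 5 recursive calls at each level.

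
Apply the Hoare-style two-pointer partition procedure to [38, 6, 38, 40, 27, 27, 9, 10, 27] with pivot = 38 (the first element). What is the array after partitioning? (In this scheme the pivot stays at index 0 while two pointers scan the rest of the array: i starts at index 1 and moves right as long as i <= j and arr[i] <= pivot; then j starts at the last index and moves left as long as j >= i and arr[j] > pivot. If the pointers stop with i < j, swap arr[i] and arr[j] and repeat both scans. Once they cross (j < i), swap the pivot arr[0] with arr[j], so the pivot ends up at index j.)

Hoare-style two-pointer partition with pivot = 38:

Initial array: [38, 6, 38, 40, 27, 27, 9, 10, 27]

Pointers start at i = 1, j = 8.
i stops at index 3 (arr[3]=40 > 38), j stops at index 8 (arr[8]=27 <= 38): swap arr[3] and arr[8], array becomes [38, 6, 38, 27, 27, 27, 9, 10, 40]
i ends at 8, j ends at 7: the pointers have crossed (j < i), so scanning stops.

Swap pivot arr[0] with arr[7] to place pivot at position 7: [10, 6, 38, 27, 27, 27, 9, 38, 40]
Pivot position: 7

After partitioning with pivot 38, the array becomes [10, 6, 38, 27, 27, 27, 9, 38, 40]. The pivot is placed at index 7. All elements to the left of the pivot are <= 38, and all elements to the right are > 38.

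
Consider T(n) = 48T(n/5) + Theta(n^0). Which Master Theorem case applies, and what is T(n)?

Master Theorem for T(n) = 48T(n/5) + O(n^0):

a = 48, b = 5, c = 0
log_b(a) = log_5(48) = 2.4053

Case 1: c = 0 < log_5(48) = 2.4053
T(n) = O(n^(log_5 48))

For T(n) = 48T(n/5) + O(n^0): log_5(48) = 2.4053. This is Case 1 of the Master Theorem (c < log_b(a), work dominated by leaves), giving O(n^(log_5 48)).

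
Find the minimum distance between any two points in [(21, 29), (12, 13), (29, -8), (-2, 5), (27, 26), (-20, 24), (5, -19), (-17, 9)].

Computing all pairwise distances among 8 points:

d((21, 29), (12, 13)) = 18.3576
d((21, 29), (29, -8)) = 37.855
d((21, 29), (-2, 5)) = 33.2415
d((21, 29), (27, 26)) = 6.7082 <-- minimum
d((21, 29), (-20, 24)) = 41.3038
d((21, 29), (5, -19)) = 50.5964
d((21, 29), (-17, 9)) = 42.9418
d((12, 13), (29, -8)) = 27.0185
d((12, 13), (-2, 5)) = 16.1245
d((12, 13), (27, 26)) = 19.8494
d((12, 13), (-20, 24)) = 33.8378
d((12, 13), (5, -19)) = 32.7567
d((12, 13), (-17, 9)) = 29.2746
d((29, -8), (-2, 5)) = 33.6155
d((29, -8), (27, 26)) = 34.0588
d((29, -8), (-20, 24)) = 58.5235
d((29, -8), (5, -19)) = 26.4008
d((29, -8), (-17, 9)) = 49.0408
d((-2, 5), (27, 26)) = 35.805
d((-2, 5), (-20, 24)) = 26.1725
d((-2, 5), (5, -19)) = 25.0
d((-2, 5), (-17, 9)) = 15.5242
d((27, 26), (-20, 24)) = 47.0425
d((27, 26), (5, -19)) = 50.0899
d((27, 26), (-17, 9)) = 47.1699
d((-20, 24), (5, -19)) = 49.7393
d((-20, 24), (-17, 9)) = 15.2971
d((5, -19), (-17, 9)) = 35.609

Closest pair: (21, 29) and (27, 26) with distance 6.7082

The closest pair is (21, 29) and (27, 26) with Euclidean distance 6.7082. For 8 points, brute-force pairwise comparison is shown above. For large n, the divide-and-conquer algorithm (sort by x, recurse on halves, check the dividing strip) achieves O(n log n).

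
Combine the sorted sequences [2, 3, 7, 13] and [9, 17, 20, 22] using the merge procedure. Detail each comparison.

Merging process:

Compare 2 vs 9: take 2 from left. Merged: [2]
Compare 3 vs 9: take 3 from left. Merged: [2, 3]
Compare 7 vs 9: take 7 from left. Merged: [2, 3, 7]
Compare 13 vs 9: take 9 from right. Merged: [2, 3, 7, 9]
Compare 13 vs 17: take 13 from left. Merged: [2, 3, 7, 9, 13]
Append remaining from right: [17, 20, 22]. Merged: [2, 3, 7, 9, 13, 17, 20, 22]

Final merged array: [2, 3, 7, 9, 13, 17, 20, 22]
Total comparisons: 5

The merged array is [2, 3, 7, 9, 13, 17, 20, 22], requiring 5 comparisons. The merge step runs in O(n) time where n is the total number of elements.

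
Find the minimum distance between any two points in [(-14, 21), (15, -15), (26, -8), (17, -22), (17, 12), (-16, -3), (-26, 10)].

Computing all pairwise distances among 7 points:

d((-14, 21), (15, -15)) = 46.2277
d((-14, 21), (26, -8)) = 49.4065
d((-14, 21), (17, -22)) = 53.0094
d((-14, 21), (17, 12)) = 32.28
d((-14, 21), (-16, -3)) = 24.0832
d((-14, 21), (-26, 10)) = 16.2788
d((15, -15), (26, -8)) = 13.0384
d((15, -15), (17, -22)) = 7.2801 <-- minimum
d((15, -15), (17, 12)) = 27.074
d((15, -15), (-16, -3)) = 33.2415
d((15, -15), (-26, 10)) = 48.0208
d((26, -8), (17, -22)) = 16.6433
d((26, -8), (17, 12)) = 21.9317
d((26, -8), (-16, -3)) = 42.2966
d((26, -8), (-26, 10)) = 55.0273
d((17, -22), (17, 12)) = 34.0
d((17, -22), (-16, -3)) = 38.0789
d((17, -22), (-26, 10)) = 53.6004
d((17, 12), (-16, -3)) = 36.2491
d((17, 12), (-26, 10)) = 43.0465
d((-16, -3), (-26, 10)) = 16.4012

Closest pair: (15, -15) and (17, -22) with distance 7.2801

The closest pair is (15, -15) and (17, -22) with Euclidean distance 7.2801. For 7 points, brute-force pairwise comparison is shown above. For large n, the divide-and-conquer algorithm (sort by x, recurse on halves, check the dividing strip) achieves O(n log n).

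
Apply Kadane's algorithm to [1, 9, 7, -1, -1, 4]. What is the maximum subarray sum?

Using Kadane's algorithm on [1, 9, 7, -1, -1, 4]:

Scanning through the array:
Position 1 (value 9): max_ending_here = 10, max_so_far = 10
Position 2 (value 7): max_ending_here = 17, max_so_far = 17
Position 3 (value -1): max_ending_here = 16, max_so_far = 17
Position 4 (value -1): max_ending_here = 15, max_so_far = 17
Position 5 (value 4): max_ending_here = 19, max_so_far = 19

Maximum subarray: [1, 9, 7, -1, -1, 4]
Maximum sum: 19

The maximum subarray is [1, 9, 7, -1, -1, 4] with sum 19. This subarray runs from index 0 to index 5.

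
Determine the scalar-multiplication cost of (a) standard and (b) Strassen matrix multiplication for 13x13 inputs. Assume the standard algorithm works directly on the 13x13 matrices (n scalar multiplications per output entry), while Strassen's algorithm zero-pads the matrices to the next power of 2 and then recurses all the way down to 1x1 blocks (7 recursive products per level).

Matrix multiplication for 13x13 matrices:

Strassen's algorithm requires power-of-2 dimensions. Pad 13x13 to 16x16 (next power of 2).

Standard algorithm: 13^3 = 2197 multiplications
Strassen's algorithm: 7^(log2(16)) = 7^4 = 2401 multiplications
Difference: 2197 - 2401 = -204 (Strassen uses MORE here due to padding overhead — for small or just-over-power-of-2 n, padding can outweigh the per-level savings)

Standard: 2197 multiplications (13^3). Strassen: 2401 multiplications (7^4, after padding to 16x16). Strassen reduces 8 recursive multiplications to 7 at each level.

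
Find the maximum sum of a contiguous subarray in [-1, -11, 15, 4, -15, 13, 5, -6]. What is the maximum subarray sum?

Using Kadane's algorithm on [-1, -11, 15, 4, -15, 13, 5, -6]:

Scanning through the array:
Position 1 (value -11): max_ending_here = -11, max_so_far = -1
Position 2 (value 15): max_ending_here = 15, max_so_far = 15
Position 3 (value 4): max_ending_here = 19, max_so_far = 19
Position 4 (value -15): max_ending_here = 4, max_so_far = 19
Position 5 (value 13): max_ending_here = 17, max_so_far = 19
Position 6 (value 5): max_ending_here = 22, max_so_far = 22
Position 7 (value -6): max_ending_here = 16, max_so_far = 22

Maximum subarray: [15, 4, -15, 13, 5]
Maximum sum: 22

The maximum subarray is [15, 4, -15, 13, 5] with sum 22. This subarray runs from index 2 to index 6.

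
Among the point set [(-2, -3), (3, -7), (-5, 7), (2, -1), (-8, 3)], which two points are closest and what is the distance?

Computing all pairwise distances among 5 points:

d((-2, -3), (3, -7)) = 6.4031
d((-2, -3), (-5, 7)) = 10.4403
d((-2, -3), (2, -1)) = 4.4721 <-- minimum
d((-2, -3), (-8, 3)) = 8.4853
d((3, -7), (-5, 7)) = 16.1245
d((3, -7), (2, -1)) = 6.0828
d((3, -7), (-8, 3)) = 14.8661
d((-5, 7), (2, -1)) = 10.6301
d((-5, 7), (-8, 3)) = 5.0
d((2, -1), (-8, 3)) = 10.7703

Closest pair: (-2, -3) and (2, -1) with distance 4.4721

The closest pair is (-2, -3) and (2, -1) with Euclidean distance 4.4721. For 5 points, brute-force pairwise comparison is shown above. For large n, the divide-and-conquer algorithm (sort by x, recurse on halves, check the dividing strip) achieves O(n log n).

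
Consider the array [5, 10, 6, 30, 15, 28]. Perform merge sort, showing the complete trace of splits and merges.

Merge sort trace:

Split: [5, 10, 6, 30, 15, 28] -> [5, 10, 6] and [30, 15, 28]
  Split: [5, 10, 6] -> [5] and [10, 6]
    Split: [10, 6] -> [10] and [6]
    Merge: [10] + [6] -> [6, 10]
  Merge: [5] + [6, 10] -> [5, 6, 10]
  Split: [30, 15, 28] -> [30] and [15, 28]
    Split: [15, 28] -> [15] and [28]
    Merge: [15] + [28] -> [15, 28]
  Merge: [30] + [15, 28] -> [15, 28, 30]
Merge: [5, 6, 10] + [15, 28, 30] -> [5, 6, 10, 15, 28, 30]

Final sorted array: [5, 6, 10, 15, 28, 30]

The merge sort proceeds by recursively splitting the array and merging sorted halves.
After all merges, the sorted array is [5, 6, 10, 15, 28, 30].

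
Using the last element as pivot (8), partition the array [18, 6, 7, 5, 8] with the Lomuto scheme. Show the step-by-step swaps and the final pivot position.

Lomuto partition with pivot = 8:

Initial array: [18, 6, 7, 5, 8]

arr[0]=18 > 8: no swap
arr[1]=6 <= 8: swap with position 0, array becomes [6, 18, 7, 5, 8]
arr[2]=7 <= 8: swap with position 1, array becomes [6, 7, 18, 5, 8]
arr[3]=5 <= 8: swap with position 2, array becomes [6, 7, 5, 18, 8]

Place pivot at position 3: [6, 7, 5, 8, 18]
Pivot position: 3

After partitioning with pivot 8, the array becomes [6, 7, 5, 8, 18]. The pivot is placed at index 3. All elements to the left of the pivot are <= 8, and all elements to the right are > 8.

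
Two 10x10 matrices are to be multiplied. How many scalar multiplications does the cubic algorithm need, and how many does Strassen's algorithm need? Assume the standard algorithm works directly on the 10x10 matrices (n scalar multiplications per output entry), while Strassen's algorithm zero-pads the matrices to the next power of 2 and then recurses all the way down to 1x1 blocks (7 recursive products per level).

Matrix multiplication for 10x10 matrices:

Strassen's algorithm requires power-of-2 dimensions. Pad 10x10 to 16x16 (next power of 2).

Standard algorithm: 10^3 = 1000 multiplications
Strassen's algorithm: 7^(log2(16)) = 7^4 = 2401 multiplications
Difference: 1000 - 2401 = -1401 (Strassen uses MORE here due to padding overhead — for small or just-over-power-of-2 n, padding can outweigh the per-level savings)

Standard: 1000 multiplications (10^3). Strassen: 2401 multiplications (7^4, after padding to 16x16). Strassen reduces 8 recursive multiplications to 7 at each level.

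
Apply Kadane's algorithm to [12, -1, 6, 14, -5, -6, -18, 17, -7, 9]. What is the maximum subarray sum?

Using Kadane's algorithm on [12, -1, 6, 14, -5, -6, -18, 17, -7, 9]:

Scanning through the array:
Position 1 (value -1): max_ending_here = 11, max_so_far = 12
Position 2 (value 6): max_ending_here = 17, max_so_far = 17
Position 3 (value 14): max_ending_here = 31, max_so_far = 31
Position 4 (value -5): max_ending_here = 26, max_so_far = 31
Position 5 (value -6): max_ending_here = 20, max_so_far = 31
Position 6 (value -18): max_ending_here = 2, max_so_far = 31
Position 7 (value 17): max_ending_here = 19, max_so_far = 31
Position 8 (value -7): max_ending_here = 12, max_so_far = 31
Position 9 (value 9): max_ending_here = 21, max_so_far = 31

Maximum subarray: [12, -1, 6, 14]
Maximum sum: 31

The maximum subarray is [12, -1, 6, 14] with sum 31. This subarray runs from index 0 to index 3.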